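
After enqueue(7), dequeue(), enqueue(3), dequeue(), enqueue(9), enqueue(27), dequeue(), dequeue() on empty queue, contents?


enqueue(7) -> [7]
dequeue() returns 7 -> []
enqueue(3) -> [3]
dequeue() returns 3 -> []
enqueue(9) -> [9]
enqueue(27) -> [9, 27]
dequeue() returns 9 -> [27]
dequeue() returns 27 -> []
Final queue (front to back): []


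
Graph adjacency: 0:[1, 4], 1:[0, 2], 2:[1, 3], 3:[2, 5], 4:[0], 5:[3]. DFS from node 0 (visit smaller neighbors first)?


DFS stack-based: start with [0]
Visit order: [0, 1, 2, 3, 5, 4]


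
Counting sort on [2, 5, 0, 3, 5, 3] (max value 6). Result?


Count array: [1, 0, 1, 2, 0, 2, 0]
Reconstruct: [0, 2, 3, 3, 5, 5]


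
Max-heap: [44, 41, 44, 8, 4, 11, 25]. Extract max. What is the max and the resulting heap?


Max = 44
Replace root with last, heapify down
Resulting heap: [44, 41, 25, 8, 4, 11]


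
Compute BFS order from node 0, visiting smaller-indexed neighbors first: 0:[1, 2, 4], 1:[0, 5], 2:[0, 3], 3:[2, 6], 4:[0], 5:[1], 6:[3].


BFS queue: start with [0]
Visit order: [0, 1, 2, 4, 5, 3, 6]


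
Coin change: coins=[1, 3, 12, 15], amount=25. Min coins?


dp[0]=0; dp[i]=1+min(dp[i-c] for c in coins)
...dp[20]=4, dp[21]=3, dp[22]=4, dp[23]=5, dp[24]=2, dp[25]=3
Minimum coins for 25 = 3


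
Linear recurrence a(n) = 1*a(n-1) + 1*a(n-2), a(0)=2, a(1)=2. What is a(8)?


Build bottom-up:
...a(6)=26, a(7)=42, a(8)=1*42+1*26=68


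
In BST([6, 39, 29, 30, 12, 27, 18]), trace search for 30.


BST root = 6
Search for 30: compare at each node
Path: [6, 39, 29, 30]


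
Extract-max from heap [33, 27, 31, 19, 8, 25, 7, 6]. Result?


Max = 33
Replace root with last, heapify down
Resulting heap: [31, 27, 25, 19, 8, 6, 7]


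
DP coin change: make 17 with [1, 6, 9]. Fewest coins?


dp[0]=0; dp[i]=1+min(dp[i-c] for c in coins)
...dp[12]=2, dp[13]=3, dp[14]=4, dp[15]=2, dp[16]=3, dp[17]=4
Minimum coins for 17 = 4


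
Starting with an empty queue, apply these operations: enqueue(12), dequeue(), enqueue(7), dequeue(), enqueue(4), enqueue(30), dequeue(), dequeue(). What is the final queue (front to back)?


enqueue(12) -> [12]
dequeue() returns 12 -> []
enqueue(7) -> [7]
dequeue() returns 7 -> []
enqueue(4) -> [4]
enqueue(30) -> [4, 30]
dequeue() returns 4 -> [30]
dequeue() returns 30 -> []
Final queue (front to back): []


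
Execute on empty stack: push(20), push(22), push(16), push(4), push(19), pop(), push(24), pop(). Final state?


push(20) -> [20]
push(22) -> [20, 22]
push(16) -> [20, 22, 16]
push(4) -> [20, 22, 16, 4]
push(19) -> [20, 22, 16, 4, 19]
pop() returns 19 -> [20, 22, 16, 4]
push(24) -> [20, 22, 16, 4, 24]
pop() returns 24 -> [20, 22, 16, 4]
Final stack (bottom to top): [20, 22, 16, 4]


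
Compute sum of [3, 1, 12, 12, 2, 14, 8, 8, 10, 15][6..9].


Prefix sums: [0, 3, 4, 16, 28, 30, 44, 52, 60, 70, 85]
Sum[6..9] = prefix[10] - prefix[6] = 85 - 44 = 41


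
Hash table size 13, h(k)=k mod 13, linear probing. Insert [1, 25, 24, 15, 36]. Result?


Insertions: 1->slot 1; 25->slot 12; 24->slot 11; 15->slot 2; 36->slot 10
Table: [None, 1, 15, None, None, None, None, None, None, None, 36, 24, 25]


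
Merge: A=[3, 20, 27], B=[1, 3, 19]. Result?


Compare heads, take smaller each step.
Merged: [1, 3, 3, 19, 20, 27]


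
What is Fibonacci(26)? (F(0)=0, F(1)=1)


F(n)=F(n-1)+F(n-2)
...F(24)=46368, F(25)=75025, F(26)=121393


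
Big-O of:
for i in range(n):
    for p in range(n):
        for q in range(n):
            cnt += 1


Per nesting level: O(n) * O(n) * O(n) = O(n^3)
Complexity: O(n^3)


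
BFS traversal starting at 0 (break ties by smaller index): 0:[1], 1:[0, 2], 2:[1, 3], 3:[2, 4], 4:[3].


BFS queue: start with [0]
Visit order: [0, 1, 2, 3, 4]


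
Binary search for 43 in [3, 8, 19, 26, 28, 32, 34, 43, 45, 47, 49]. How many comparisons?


Search for 43:
[0,10] mid=5 arr[5]=32
[6,10] mid=8 arr[8]=45
[6,7] mid=6 arr[6]=34
[7,7] mid=7 arr[7]=43
Total: 4 comparisons


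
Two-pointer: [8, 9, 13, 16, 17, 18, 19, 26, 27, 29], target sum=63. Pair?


Two pointers: lo=0, hi=9
No pair sums to 63


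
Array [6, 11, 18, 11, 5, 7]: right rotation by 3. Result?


Right rotate by 3: [11, 5, 7, 6, 11, 18]


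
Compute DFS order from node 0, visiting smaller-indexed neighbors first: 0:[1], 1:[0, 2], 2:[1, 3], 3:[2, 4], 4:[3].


DFS stack-based: start with [0]
Visit order: [0, 1, 2, 3, 4]


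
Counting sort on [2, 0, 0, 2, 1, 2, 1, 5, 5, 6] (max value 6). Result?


Count array: [2, 2, 3, 0, 0, 2, 1]
Reconstruct: [0, 0, 1, 1, 2, 2, 2, 5, 5, 6]


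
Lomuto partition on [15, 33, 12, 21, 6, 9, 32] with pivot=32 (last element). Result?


Elements <= 32 go left of pivot.
Result: [15, 12, 21, 6, 9, 32, 33], pivot at index 5


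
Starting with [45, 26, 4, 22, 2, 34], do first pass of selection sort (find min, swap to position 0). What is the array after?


After one pass: [2, 26, 4, 22, 45, 34]


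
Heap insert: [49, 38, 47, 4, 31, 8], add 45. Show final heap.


Append 45: [49, 38, 47, 4, 31, 8, 45]
Bubble up: no swaps needed
Result: [49, 38, 47, 4, 31, 8, 45]


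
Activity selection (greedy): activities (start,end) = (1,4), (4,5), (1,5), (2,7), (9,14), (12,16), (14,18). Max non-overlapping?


Greedy: pick earliest-ending, then skip overlaps.
Selected (4 activities): [(1, 4), (4, 5), (9, 14), (14, 18)]


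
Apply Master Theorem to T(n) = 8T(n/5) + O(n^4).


a=8, b=5, c=4. log_5(8)=1.292 < c=4. Case 3: O(n^c) = O(n^4)
Complexity: O(n^4)


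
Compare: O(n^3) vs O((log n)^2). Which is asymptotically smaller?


polylogarithmic grows slower than cubic
O((log n)^2) is asymptotically smaller; O(n^3) grows faster


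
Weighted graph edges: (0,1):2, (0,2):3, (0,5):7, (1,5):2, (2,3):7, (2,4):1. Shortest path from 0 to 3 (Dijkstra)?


Dijkstra from 0:
Distances: {0: 0, 1: 2, 2: 3, 3: 10, 4: 4, 5: 4}
Shortest distance to 3 = 10, path = [0, 2, 3]


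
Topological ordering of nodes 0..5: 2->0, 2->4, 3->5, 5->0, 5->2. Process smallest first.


Kahn's algorithm, process smallest node first
Order: [1, 3, 5, 2, 0, 4]


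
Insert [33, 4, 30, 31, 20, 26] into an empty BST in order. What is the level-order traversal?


Root = 33; build tree by BST insertion.
Level-Order traversal: [33, 4, 30, 20, 31, 26]


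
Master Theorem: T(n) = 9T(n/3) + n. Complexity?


a=9, b=3, c=1. log_3(9)=2 > c=1. Case 1: O(n^log_b(a)) = O(n^2)
Complexity: O(n^2)


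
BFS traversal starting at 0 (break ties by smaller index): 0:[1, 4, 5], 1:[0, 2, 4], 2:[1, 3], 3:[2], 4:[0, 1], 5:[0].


BFS queue: start with [0]
Visit order: [0, 1, 4, 5, 2, 3]


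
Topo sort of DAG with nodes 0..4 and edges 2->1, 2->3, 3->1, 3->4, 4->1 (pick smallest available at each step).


Kahn's algorithm, process smallest node first
Order: [0, 2, 3, 4, 1]


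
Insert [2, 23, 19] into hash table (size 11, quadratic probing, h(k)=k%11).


Insertions: 2->slot 2; 23->slot 1; 19->slot 8
Table: [None, 23, 2, None, None, None, None, None, 19, None, None]


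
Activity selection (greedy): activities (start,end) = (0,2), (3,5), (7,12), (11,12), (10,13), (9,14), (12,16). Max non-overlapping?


Greedy: pick earliest-ending, then skip overlaps.
Selected (4 activities): [(0, 2), (3, 5), (7, 12), (12, 16)]


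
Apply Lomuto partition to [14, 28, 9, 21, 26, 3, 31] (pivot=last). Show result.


Elements <= 31 go left of pivot.
Result: [14, 28, 9, 21, 26, 3, 31], pivot at index 6


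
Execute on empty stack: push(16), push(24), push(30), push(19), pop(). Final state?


push(16) -> [16]
push(24) -> [16, 24]
push(30) -> [16, 24, 30]
push(19) -> [16, 24, 30, 19]
pop() returns 19 -> [16, 24, 30]
Final stack (bottom to top): [16, 24, 30]


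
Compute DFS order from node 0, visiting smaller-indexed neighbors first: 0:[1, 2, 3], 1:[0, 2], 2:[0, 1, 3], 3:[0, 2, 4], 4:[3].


DFS stack-based: start with [0]
Visit order: [0, 1, 2, 3, 4]


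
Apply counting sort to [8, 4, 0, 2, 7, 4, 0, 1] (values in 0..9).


Count array: [2, 1, 1, 0, 2, 0, 0, 1, 1, 0]
Reconstruct: [0, 0, 1, 2, 4, 4, 7, 8]


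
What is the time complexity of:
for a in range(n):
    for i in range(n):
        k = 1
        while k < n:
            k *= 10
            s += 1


Per nesting level: O(n) * O(n) * O(log n) = O(n^2 log n)
Complexity: O(n^2 log n)


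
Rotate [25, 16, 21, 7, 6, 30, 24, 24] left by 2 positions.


Left rotate by 2: [21, 7, 6, 30, 24, 24, 25, 16]


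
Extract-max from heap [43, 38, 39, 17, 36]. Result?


Max = 43
Replace root with last, heapify down
Resulting heap: [39, 38, 36, 17]


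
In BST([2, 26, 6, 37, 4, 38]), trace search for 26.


BST root = 2
Search for 26: compare at each node
Path: [2, 26]


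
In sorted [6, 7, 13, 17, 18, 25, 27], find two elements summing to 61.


Two pointers: lo=0, hi=6
No pair sums to 61


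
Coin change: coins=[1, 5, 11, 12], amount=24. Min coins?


dp[0]=0; dp[i]=1+min(dp[i-c] for c in coins)
...dp[19]=4, dp[20]=4, dp[21]=3, dp[22]=2, dp[23]=2, dp[24]=2
Minimum coins for 24 = 2


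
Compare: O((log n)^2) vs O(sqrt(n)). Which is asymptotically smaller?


polylogarithmic grows slower than sublinear
O((log n)^2) is asymptotically smaller; O(sqrt(n)) grows faster


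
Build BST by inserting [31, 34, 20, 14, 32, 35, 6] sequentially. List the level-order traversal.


Root = 31; build tree by BST insertion.
Level-Order traversal: [31, 20, 34, 14, 32, 35, 6]


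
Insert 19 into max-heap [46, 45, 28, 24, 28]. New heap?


Append 19: [46, 45, 28, 24, 28, 19]
Bubble up: no swaps needed
Result: [46, 45, 28, 24, 28, 19]


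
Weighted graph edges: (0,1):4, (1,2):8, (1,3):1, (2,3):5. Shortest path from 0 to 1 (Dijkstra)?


Dijkstra from 0:
Distances: {0: 0, 1: 4, 2: 10, 3: 5}
Shortest distance to 1 = 4, path = [0, 1]


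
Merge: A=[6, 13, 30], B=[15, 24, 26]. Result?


Compare heads, take smaller each step.
Merged: [6, 13, 15, 24, 26, 30]


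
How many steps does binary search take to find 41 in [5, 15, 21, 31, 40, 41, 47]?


Search for 41:
[0,6] mid=3 arr[3]=31
[4,6] mid=5 arr[5]=41
Total: 2 comparisons


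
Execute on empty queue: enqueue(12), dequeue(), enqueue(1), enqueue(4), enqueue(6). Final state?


enqueue(12) -> [12]
dequeue() returns 12 -> []
enqueue(1) -> [1]
enqueue(4) -> [1, 4]
enqueue(6) -> [1, 4, 6]
Final queue (front to back): [1, 4, 6]


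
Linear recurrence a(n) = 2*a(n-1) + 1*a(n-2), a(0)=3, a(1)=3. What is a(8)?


Build bottom-up:
...a(6)=297, a(7)=717, a(8)=2*717+1*297=1731


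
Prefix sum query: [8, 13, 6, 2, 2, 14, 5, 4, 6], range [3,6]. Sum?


Prefix sums: [0, 8, 21, 27, 29, 31, 45, 50, 54, 60]
Sum[3..6] = prefix[7] - prefix[3] = 50 - 27 = 23


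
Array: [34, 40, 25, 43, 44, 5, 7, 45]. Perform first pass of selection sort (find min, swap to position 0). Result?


After one pass: [5, 40, 25, 43, 44, 34, 7, 45]


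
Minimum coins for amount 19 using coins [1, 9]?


dp[0]=0; dp[i]=1+min(dp[i-c] for c in coins)
...dp[14]=6, dp[15]=7, dp[16]=8, dp[17]=9, dp[18]=2, dp[19]=3
Minimum coins for 19 = 3


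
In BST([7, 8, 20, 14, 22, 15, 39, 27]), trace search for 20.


BST root = 7
Search for 20: compare at each node
Path: [7, 8, 20]


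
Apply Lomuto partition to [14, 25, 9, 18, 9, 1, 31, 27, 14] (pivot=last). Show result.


Elements <= 14 go left of pivot.
Result: [14, 9, 9, 1, 14, 18, 31, 27, 25], pivot at index 4


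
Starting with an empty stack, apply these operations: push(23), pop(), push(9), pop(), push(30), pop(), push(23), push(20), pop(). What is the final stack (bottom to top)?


push(23) -> [23]
pop() returns 23 -> []
push(9) -> [9]
pop() returns 9 -> []
push(30) -> [30]
pop() returns 30 -> []
push(23) -> [23]
push(20) -> [23, 20]
pop() returns 20 -> [23]
Final stack (bottom to top): [23]


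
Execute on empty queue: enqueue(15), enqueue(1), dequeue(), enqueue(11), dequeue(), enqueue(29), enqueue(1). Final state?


enqueue(15) -> [15]
enqueue(1) -> [15, 1]
dequeue() returns 15 -> [1]
enqueue(11) -> [1, 11]
dequeue() returns 1 -> [11]
enqueue(29) -> [11, 29]
enqueue(1) -> [11, 29, 1]
Final queue (front to back): [11, 29, 1]


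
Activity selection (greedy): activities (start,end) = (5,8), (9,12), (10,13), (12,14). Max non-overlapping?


Greedy: pick earliest-ending, then skip overlaps.
Selected (3 activities): [(5, 8), (9, 12), (12, 14)]


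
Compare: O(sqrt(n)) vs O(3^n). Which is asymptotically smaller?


sublinear grows slower than exponential (base 3)
O(sqrt(n)) is asymptotically smaller; O(3^n) grows faster


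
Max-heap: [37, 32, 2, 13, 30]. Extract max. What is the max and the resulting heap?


Max = 37
Replace root with last, heapify down
Resulting heap: [32, 30, 2, 13]


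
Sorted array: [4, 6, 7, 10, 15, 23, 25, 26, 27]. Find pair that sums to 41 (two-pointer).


Two pointers: lo=0, hi=8
Found pair: (15, 26) summing to 41


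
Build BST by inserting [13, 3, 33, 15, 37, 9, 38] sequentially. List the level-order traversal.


Root = 13; build tree by BST insertion.
Level-Order traversal: [13, 3, 33, 9, 15, 37, 38]


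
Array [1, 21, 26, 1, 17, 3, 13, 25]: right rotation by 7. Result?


Right rotate by 7: [21, 26, 1, 17, 3, 13, 25, 1]


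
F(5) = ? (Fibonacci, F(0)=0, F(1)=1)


F(n)=F(n-1)+F(n-2)
...F(3)=2, F(4)=3, F(5)=5


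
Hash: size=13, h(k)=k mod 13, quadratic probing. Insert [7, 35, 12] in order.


Insertions: 7->slot 7; 35->slot 9; 12->slot 12
Table: [None, None, None, None, None, None, None, 7, None, 35, None, None, 12]


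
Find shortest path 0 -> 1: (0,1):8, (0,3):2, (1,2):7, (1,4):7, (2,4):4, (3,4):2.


Dijkstra from 0:
Distances: {0: 0, 1: 8, 2: 8, 3: 2, 4: 4}
Shortest distance to 1 = 8, path = [0, 1]


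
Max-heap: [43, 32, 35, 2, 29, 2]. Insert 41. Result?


Append 41: [43, 32, 35, 2, 29, 2, 41]
Bubble up: swap idx 6(41) with idx 2(35)
Result: [43, 32, 41, 2, 29, 2, 35]


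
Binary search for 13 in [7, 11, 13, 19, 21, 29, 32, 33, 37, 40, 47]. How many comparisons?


Search for 13:
[0,10] mid=5 arr[5]=29
[0,4] mid=2 arr[2]=13
Total: 2 comparisons


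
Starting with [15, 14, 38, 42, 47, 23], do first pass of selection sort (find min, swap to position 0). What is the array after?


After one pass: [14, 15, 38, 42, 47, 23]


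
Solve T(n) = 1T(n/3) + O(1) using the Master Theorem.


a=1, b=3, c=0. log_3(1)=0 = c=0. Case 2: O(n^c log n) = O(log n)
Complexity: O(log n)


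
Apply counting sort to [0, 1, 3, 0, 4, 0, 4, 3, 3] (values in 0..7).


Count array: [3, 1, 0, 3, 2, 0, 0, 0]
Reconstruct: [0, 0, 0, 1, 3, 3, 3, 4, 4]


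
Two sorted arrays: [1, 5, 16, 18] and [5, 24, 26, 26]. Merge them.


Compare heads, take smaller each step.
Merged: [1, 5, 5, 16, 18, 24, 26, 26]


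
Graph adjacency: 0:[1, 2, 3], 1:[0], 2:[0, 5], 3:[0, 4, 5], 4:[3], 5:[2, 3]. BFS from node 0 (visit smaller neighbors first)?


BFS queue: start with [0]
Visit order: [0, 1, 2, 3, 5, 4]


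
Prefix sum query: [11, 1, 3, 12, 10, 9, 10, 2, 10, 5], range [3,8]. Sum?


Prefix sums: [0, 11, 12, 15, 27, 37, 46, 56, 58, 68, 73]
Sum[3..8] = prefix[9] - prefix[3] = 68 - 15 = 53


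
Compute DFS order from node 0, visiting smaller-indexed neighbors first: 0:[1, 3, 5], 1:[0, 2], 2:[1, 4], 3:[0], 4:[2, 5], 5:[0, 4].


DFS stack-based: start with [0]
Visit order: [0, 1, 2, 4, 5, 3]


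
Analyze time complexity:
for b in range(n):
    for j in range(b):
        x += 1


Per nesting level: O(n) * O(n) [triangular over b] = O(n^2)
Complexity: O(n^2)


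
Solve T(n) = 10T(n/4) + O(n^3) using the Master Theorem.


a=10, b=4, c=3. log_4(10)=1.661 < c=3. Case 3: O(n^c) = O(n^3)
Complexity: O(n^3)


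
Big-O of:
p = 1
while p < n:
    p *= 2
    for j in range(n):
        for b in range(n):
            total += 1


Per nesting level: O(log n) * O(n) * O(n) = O(n^2 log n)
Complexity: O(n^2 log n)


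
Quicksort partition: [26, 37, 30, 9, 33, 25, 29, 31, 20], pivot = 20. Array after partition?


Elements <= 20 go left of pivot.
Result: [9, 20, 30, 26, 33, 25, 29, 31, 37], pivot at index 1


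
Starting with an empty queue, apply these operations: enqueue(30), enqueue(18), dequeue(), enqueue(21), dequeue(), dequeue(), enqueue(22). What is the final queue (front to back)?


enqueue(30) -> [30]
enqueue(18) -> [30, 18]
dequeue() returns 30 -> [18]
enqueue(21) -> [18, 21]
dequeue() returns 18 -> [21]
dequeue() returns 21 -> []
enqueue(22) -> [22]
Final queue (front to back): [22]


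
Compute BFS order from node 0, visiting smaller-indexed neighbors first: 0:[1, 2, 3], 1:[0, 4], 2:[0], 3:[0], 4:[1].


BFS queue: start with [0]
Visit order: [0, 1, 2, 3, 4]


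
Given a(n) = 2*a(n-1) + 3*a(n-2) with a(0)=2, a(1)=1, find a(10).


Build bottom-up:
...a(8)=4922, a(9)=14761, a(10)=2*14761+3*4922=44288


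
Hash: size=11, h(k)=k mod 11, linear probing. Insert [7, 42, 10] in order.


Insertions: 7->slot 7; 42->slot 9; 10->slot 10
Table: [None, None, None, None, None, None, None, 7, None, 42, 10]


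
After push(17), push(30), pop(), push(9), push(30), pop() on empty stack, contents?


push(17) -> [17]
push(30) -> [17, 30]
pop() returns 30 -> [17]
push(9) -> [17, 9]
push(30) -> [17, 9, 30]
pop() returns 30 -> [17, 9]
Final stack (bottom to top): [17, 9]


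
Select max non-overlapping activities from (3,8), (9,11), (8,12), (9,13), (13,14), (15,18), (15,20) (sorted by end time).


Greedy: pick earliest-ending, then skip overlaps.
Selected (4 activities): [(3, 8), (9, 11), (13, 14), (15, 18)]


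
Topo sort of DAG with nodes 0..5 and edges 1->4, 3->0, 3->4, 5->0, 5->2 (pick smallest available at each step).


Kahn's algorithm, process smallest node first
Order: [1, 3, 4, 5, 0, 2]


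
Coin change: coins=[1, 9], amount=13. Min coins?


dp[0]=0; dp[i]=1+min(dp[i-c] for c in coins)
...dp[8]=8, dp[9]=1, dp[10]=2, dp[11]=3, dp[12]=4, dp[13]=5
Minimum coins for 13 = 5


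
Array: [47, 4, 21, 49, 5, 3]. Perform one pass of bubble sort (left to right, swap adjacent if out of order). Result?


After one pass: [4, 21, 47, 5, 3, 49]


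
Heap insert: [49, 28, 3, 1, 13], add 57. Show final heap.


Append 57: [49, 28, 3, 1, 13, 57]
Bubble up: swap idx 5(57) with idx 2(3); swap idx 2(57) with idx 0(49)
Result: [57, 28, 49, 1, 13, 3]


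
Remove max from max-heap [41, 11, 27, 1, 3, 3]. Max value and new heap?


Max = 41
Replace root with last, heapify down
Resulting heap: [27, 11, 3, 1, 3]


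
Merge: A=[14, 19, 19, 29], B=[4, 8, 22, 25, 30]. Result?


Compare heads, take smaller each step.
Merged: [4, 8, 14, 19, 19, 22, 25, 29, 30]


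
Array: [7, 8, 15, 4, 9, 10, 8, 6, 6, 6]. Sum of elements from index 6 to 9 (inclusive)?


Prefix sums: [0, 7, 15, 30, 34, 43, 53, 61, 67, 73, 79]
Sum[6..9] = prefix[10] - prefix[6] = 79 - 53 = 26


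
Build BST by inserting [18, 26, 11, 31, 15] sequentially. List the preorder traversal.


Root = 18; build tree by BST insertion.
Preorder traversal: [18, 11, 15, 26, 31]


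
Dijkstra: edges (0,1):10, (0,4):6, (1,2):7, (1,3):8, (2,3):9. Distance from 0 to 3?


Dijkstra from 0:
Distances: {0: 0, 1: 10, 2: 17, 3: 18, 4: 6}
Shortest distance to 3 = 18, path = [0, 1, 3]


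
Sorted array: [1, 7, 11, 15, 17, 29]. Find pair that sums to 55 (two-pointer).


Two pointers: lo=0, hi=5
No pair sums to 55


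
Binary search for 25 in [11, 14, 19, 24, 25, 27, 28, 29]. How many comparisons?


Search for 25:
[0,7] mid=3 arr[3]=24
[4,7] mid=5 arr[5]=27
[4,4] mid=4 arr[4]=25
Total: 3 comparisons


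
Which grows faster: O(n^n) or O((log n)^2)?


polylogarithmic grows slower than n^n
O((log n)^2) is asymptotically smaller; O(n^n) grows faster


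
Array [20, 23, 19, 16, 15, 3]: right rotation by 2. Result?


Right rotate by 2: [15, 3, 20, 23, 19, 16]


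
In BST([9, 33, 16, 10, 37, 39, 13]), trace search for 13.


BST root = 9
Search for 13: compare at each node
Path: [9, 33, 16, 10, 13]


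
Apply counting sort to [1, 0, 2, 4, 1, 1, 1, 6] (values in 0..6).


Count array: [1, 4, 1, 0, 1, 0, 1]
Reconstruct: [0, 1, 1, 1, 1, 2, 4, 6]


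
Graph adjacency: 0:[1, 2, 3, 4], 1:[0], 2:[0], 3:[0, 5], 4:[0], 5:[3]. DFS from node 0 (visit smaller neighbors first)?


DFS stack-based: start with [0]
Visit order: [0, 1, 2, 3, 5, 4]


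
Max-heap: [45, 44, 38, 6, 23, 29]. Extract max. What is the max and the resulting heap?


Max = 45
Replace root with last, heapify down
Resulting heap: [44, 29, 38, 6, 23]


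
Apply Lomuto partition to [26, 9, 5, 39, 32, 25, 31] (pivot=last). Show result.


Elements <= 31 go left of pivot.
Result: [26, 9, 5, 25, 31, 39, 32], pivot at index 4


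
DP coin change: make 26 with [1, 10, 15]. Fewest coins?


dp[0]=0; dp[i]=1+min(dp[i-c] for c in coins)
...dp[21]=3, dp[22]=4, dp[23]=5, dp[24]=6, dp[25]=2, dp[26]=3
Minimum coins for 26 = 3


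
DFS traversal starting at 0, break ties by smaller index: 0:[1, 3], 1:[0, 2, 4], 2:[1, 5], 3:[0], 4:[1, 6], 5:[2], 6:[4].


DFS stack-based: start with [0]
Visit order: [0, 1, 2, 5, 4, 6, 3]


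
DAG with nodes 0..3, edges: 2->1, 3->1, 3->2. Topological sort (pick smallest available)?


Kahn's algorithm, process smallest node first
Order: [0, 3, 2, 1]


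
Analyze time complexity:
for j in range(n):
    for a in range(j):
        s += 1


Per nesting level: O(n) * O(n) [triangular over j] = O(n^2)
Complexity: O(n^2)


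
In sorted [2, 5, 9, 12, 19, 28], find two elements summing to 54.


Two pointers: lo=0, hi=5
No pair sums to 54


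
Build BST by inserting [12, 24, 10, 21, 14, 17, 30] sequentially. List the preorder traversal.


Root = 12; build tree by BST insertion.
Preorder traversal: [12, 10, 24, 21, 14, 17, 30]


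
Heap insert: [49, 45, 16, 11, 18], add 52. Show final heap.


Append 52: [49, 45, 16, 11, 18, 52]
Bubble up: swap idx 5(52) with idx 2(16); swap idx 2(52) with idx 0(49)
Result: [52, 45, 49, 11, 18, 16]


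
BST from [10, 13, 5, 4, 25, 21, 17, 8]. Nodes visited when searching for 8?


BST root = 10
Search for 8: compare at each node
Path: [10, 5, 8]


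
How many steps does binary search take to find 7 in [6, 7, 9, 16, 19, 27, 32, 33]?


Search for 7:
[0,7] mid=3 arr[3]=16
[0,2] mid=1 arr[1]=7
Total: 2 comparisons


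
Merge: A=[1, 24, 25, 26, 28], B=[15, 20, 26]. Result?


Compare heads, take smaller each step.
Merged: [1, 15, 20, 24, 25, 26, 26, 28]


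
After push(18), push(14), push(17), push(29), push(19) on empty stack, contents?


push(18) -> [18]
push(14) -> [18, 14]
push(17) -> [18, 14, 17]
push(29) -> [18, 14, 17, 29]
push(19) -> [18, 14, 17, 29, 19]
Final stack (bottom to top): [18, 14, 17, 29, 19]


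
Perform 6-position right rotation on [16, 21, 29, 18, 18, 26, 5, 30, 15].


Right rotate by 6: [18, 18, 26, 5, 30, 15, 16, 21, 29]


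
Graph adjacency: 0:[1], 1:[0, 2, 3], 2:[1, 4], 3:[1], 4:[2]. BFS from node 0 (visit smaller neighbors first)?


BFS queue: start with [0]
Visit order: [0, 1, 2, 3, 4]


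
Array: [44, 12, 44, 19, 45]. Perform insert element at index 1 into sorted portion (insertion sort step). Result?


After one pass: [12, 44, 44, 19, 45]


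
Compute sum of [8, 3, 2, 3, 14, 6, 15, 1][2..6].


Prefix sums: [0, 8, 11, 13, 16, 30, 36, 51, 52]
Sum[2..6] = prefix[7] - prefix[2] = 51 - 11 = 40


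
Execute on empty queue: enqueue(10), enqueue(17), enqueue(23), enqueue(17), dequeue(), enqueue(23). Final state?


enqueue(10) -> [10]
enqueue(17) -> [10, 17]
enqueue(23) -> [10, 17, 23]
enqueue(17) -> [10, 17, 23, 17]
dequeue() returns 10 -> [17, 23, 17]
enqueue(23) -> [17, 23, 17, 23]
Final queue (front to back): [17, 23, 17, 23]


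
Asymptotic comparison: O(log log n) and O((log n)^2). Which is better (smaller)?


double-logarithmic grows slower than polylogarithmic
O(log log n) is asymptotically smaller; O((log n)^2) grows faster


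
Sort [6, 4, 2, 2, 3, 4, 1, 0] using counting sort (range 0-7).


Count array: [1, 1, 2, 1, 2, 0, 1, 0]
Reconstruct: [0, 1, 2, 2, 3, 4, 4, 6]


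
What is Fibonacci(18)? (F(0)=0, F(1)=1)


F(n)=F(n-1)+F(n-2)
...F(16)=987, F(17)=1597, F(18)=2584


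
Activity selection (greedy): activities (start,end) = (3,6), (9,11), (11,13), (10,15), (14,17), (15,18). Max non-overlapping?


Greedy: pick earliest-ending, then skip overlaps.
Selected (4 activities): [(3, 6), (9, 11), (11, 13), (14, 17)]


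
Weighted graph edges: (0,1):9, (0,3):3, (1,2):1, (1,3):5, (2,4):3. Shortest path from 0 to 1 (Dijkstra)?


Dijkstra from 0:
Distances: {0: 0, 1: 8, 2: 9, 3: 3, 4: 12}
Shortest distance to 1 = 8, path = [0, 3, 1]


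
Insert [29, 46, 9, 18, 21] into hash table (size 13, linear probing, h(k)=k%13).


Insertions: 29->slot 3; 46->slot 7; 9->slot 9; 18->slot 5; 21->slot 8
Table: [None, None, None, 29, None, 18, None, 46, 21, 9, None, None, None]


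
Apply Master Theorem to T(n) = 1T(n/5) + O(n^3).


a=1, b=5, c=3. log_5(1)=0 < c=3. Case 3: O(n^c) = O(n^3)
Complexity: O(n^3)


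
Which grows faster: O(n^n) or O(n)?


linear grows slower than n^n
O(n) is asymptotically smaller; O(n^n) grows faster


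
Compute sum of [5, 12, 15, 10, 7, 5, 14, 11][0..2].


Prefix sums: [0, 5, 17, 32, 42, 49, 54, 68, 79]
Sum[0..2] = prefix[3] - prefix[0] = 32 - 0 = 32


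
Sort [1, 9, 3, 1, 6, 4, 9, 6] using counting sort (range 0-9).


Count array: [0, 2, 0, 1, 1, 0, 2, 0, 0, 2]
Reconstruct: [1, 1, 3, 4, 6, 6, 9, 9]


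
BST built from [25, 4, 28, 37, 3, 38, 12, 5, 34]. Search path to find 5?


BST root = 25
Search for 5: compare at each node
Path: [25, 4, 12, 5]


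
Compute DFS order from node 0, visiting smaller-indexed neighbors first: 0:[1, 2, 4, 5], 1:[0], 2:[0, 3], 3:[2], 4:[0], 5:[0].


DFS stack-based: start with [0]
Visit order: [0, 1, 2, 3, 4, 5]


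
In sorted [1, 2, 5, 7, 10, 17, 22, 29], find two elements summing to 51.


Two pointers: lo=0, hi=7
Found pair: (22, 29) summing to 51


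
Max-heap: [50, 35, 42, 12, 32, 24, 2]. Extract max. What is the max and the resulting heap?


Max = 50
Replace root with last, heapify down
Resulting heap: [42, 35, 24, 12, 32, 2]


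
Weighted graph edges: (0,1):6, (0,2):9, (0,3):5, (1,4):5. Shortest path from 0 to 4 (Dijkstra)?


Dijkstra from 0:
Distances: {0: 0, 1: 6, 2: 9, 3: 5, 4: 11}
Shortest distance to 4 = 11, path = [0, 1, 4]


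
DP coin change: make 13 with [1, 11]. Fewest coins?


dp[0]=0; dp[i]=1+min(dp[i-c] for c in coins)
...dp[8]=8, dp[9]=9, dp[10]=10, dp[11]=1, dp[12]=2, dp[13]=3
Minimum coins for 13 = 3


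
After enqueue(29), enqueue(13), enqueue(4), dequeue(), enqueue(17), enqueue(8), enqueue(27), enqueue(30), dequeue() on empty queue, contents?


enqueue(29) -> [29]
enqueue(13) -> [29, 13]
enqueue(4) -> [29, 13, 4]
dequeue() returns 29 -> [13, 4]
enqueue(17) -> [13, 4, 17]
enqueue(8) -> [13, 4, 17, 8]
enqueue(27) -> [13, 4, 17, 8, 27]
enqueue(30) -> [13, 4, 17, 8, 27, 30]
dequeue() returns 13 -> [4, 17, 8, 27, 30]
Final queue (front to back): [4, 17, 8, 27, 30]


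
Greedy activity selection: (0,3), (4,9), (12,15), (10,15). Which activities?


Greedy: pick earliest-ending, then skip overlaps.
Selected (3 activities): [(0, 3), (4, 9), (12, 15)]


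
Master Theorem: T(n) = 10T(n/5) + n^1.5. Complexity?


a=10, b=5, c=1.5. log_5(10)=1.431 < c=1.5. Case 3: O(n^c) = O(n^1.500)
Complexity: O(n^1.500)


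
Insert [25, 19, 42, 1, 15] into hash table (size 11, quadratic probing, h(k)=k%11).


Insertions: 25->slot 3; 19->slot 8; 42->slot 9; 1->slot 1; 15->slot 4
Table: [None, 1, None, 25, 15, None, None, None, 19, 42, None]


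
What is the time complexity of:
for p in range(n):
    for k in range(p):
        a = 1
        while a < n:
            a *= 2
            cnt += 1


Per nesting level: O(n) * O(n) [triangular over p] * O(log n) = O(n^2 log n)
Complexity: O(n^2 log n)


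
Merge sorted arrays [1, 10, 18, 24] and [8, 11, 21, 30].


Compare heads, take smaller each step.
Merged: [1, 8, 10, 11, 18, 21, 24, 30]


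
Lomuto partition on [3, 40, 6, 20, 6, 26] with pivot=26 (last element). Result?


Elements <= 26 go left of pivot.
Result: [3, 6, 20, 6, 26, 40], pivot at index 4


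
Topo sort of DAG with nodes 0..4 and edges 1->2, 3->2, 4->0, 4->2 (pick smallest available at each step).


Kahn's algorithm, process smallest node first
Order: [1, 3, 4, 0, 2]


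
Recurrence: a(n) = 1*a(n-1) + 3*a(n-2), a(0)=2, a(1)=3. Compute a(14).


Build bottom-up:
...a(12)=34578, a(13)=79587, a(14)=1*79587+3*34578=183321


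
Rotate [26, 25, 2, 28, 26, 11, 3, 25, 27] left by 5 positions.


Left rotate by 5: [11, 3, 25, 27, 26, 25, 2, 28, 26]


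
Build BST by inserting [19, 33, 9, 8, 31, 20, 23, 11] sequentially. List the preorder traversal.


Root = 19; build tree by BST insertion.
Preorder traversal: [19, 9, 8, 11, 33, 31, 20, 23]


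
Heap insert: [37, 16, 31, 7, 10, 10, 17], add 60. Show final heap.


Append 60: [37, 16, 31, 7, 10, 10, 17, 60]
Bubble up: swap idx 7(60) with idx 3(7); swap idx 3(60) with idx 1(16); swap idx 1(60) with idx 0(37)
Result: [60, 37, 31, 16, 10, 10, 17, 7]


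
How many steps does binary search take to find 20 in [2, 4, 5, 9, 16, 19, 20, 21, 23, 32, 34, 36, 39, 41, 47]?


Search for 20:
[0,14] mid=7 arr[7]=21
[0,6] mid=3 arr[3]=9
[4,6] mid=5 arr[5]=19
[6,6] mid=6 arr[6]=20
Total: 4 comparisons


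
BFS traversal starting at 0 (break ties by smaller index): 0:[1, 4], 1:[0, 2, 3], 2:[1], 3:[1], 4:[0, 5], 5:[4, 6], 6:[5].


BFS queue: start with [0]
Visit order: [0, 1, 4, 2, 3, 5, 6]


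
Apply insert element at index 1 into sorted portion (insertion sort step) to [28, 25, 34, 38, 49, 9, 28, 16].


After one pass: [25, 28, 34, 38, 49, 9, 28, 16]


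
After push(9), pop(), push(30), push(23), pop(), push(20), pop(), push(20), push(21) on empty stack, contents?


push(9) -> [9]
pop() returns 9 -> []
push(30) -> [30]
push(23) -> [30, 23]
pop() returns 23 -> [30]
push(20) -> [30, 20]
pop() returns 20 -> [30]
push(20) -> [30, 20]
push(21) -> [30, 20, 21]
Final stack (bottom to top): [30, 20, 21]


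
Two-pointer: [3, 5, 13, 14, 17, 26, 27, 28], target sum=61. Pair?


Two pointers: lo=0, hi=7
No pair sums to 61


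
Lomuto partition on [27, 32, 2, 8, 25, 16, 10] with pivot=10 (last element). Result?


Elements <= 10 go left of pivot.
Result: [2, 8, 10, 32, 25, 16, 27], pivot at index 2


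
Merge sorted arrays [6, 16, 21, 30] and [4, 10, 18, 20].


Compare heads, take smaller each step.
Merged: [4, 6, 10, 16, 18, 20, 21, 30]


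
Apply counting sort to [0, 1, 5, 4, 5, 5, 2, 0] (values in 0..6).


Count array: [2, 1, 1, 0, 1, 3, 0]
Reconstruct: [0, 0, 1, 2, 4, 5, 5, 5]


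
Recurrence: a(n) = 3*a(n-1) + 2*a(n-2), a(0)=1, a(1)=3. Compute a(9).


Build bottom-up:
...a(7)=6279, a(8)=22363, a(9)=3*22363+2*6279=79647


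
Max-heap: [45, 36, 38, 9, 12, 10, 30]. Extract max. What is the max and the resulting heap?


Max = 45
Replace root with last, heapify down
Resulting heap: [38, 36, 30, 9, 12, 10]


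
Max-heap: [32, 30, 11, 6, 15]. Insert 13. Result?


Append 13: [32, 30, 11, 6, 15, 13]
Bubble up: swap idx 5(13) with idx 2(11)
Result: [32, 30, 13, 6, 15, 11]


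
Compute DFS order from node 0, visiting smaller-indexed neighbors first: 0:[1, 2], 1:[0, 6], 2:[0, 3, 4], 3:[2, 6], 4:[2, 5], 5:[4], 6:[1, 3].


DFS stack-based: start with [0]
Visit order: [0, 1, 6, 3, 2, 4, 5]


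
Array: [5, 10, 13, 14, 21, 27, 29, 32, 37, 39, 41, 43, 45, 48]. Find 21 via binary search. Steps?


Search for 21:
[0,13] mid=6 arr[6]=29
[0,5] mid=2 arr[2]=13
[3,5] mid=4 arr[4]=21
Total: 3 comparisons


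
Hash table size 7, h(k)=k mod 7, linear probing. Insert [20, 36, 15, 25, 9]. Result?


Insertions: 20->slot 6; 36->slot 1; 15->slot 2; 25->slot 4; 9->slot 3
Table: [None, 36, 15, 9, 25, None, 20]


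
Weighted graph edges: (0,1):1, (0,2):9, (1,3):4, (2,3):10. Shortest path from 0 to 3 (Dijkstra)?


Dijkstra from 0:
Distances: {0: 0, 1: 1, 2: 9, 3: 5}
Shortest distance to 3 = 5, path = [0, 1, 3]


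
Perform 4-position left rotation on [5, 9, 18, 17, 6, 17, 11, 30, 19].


Left rotate by 4: [6, 17, 11, 30, 19, 5, 9, 18, 17]


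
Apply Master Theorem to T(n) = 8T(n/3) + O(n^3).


a=8, b=3, c=3. log_3(8)=1.893 < c=3. Case 3: O(n^c) = O(n^3)
Complexity: O(n^3)


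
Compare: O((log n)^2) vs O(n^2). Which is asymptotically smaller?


polylogarithmic grows slower than quadratic
O((log n)^2) is asymptotically smaller; O(n^2) grows faster


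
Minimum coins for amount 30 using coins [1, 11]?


dp[0]=0; dp[i]=1+min(dp[i-c] for c in coins)
...dp[25]=5, dp[26]=6, dp[27]=7, dp[28]=8, dp[29]=9, dp[30]=10
Minimum coins for 30 = 10


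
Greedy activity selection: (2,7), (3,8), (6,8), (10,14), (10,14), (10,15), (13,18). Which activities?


Greedy: pick earliest-ending, then skip overlaps.
Selected (2 activities): [(2, 7), (10, 14)]


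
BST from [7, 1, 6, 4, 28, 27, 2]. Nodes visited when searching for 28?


BST root = 7
Search for 28: compare at each node
Path: [7, 28]


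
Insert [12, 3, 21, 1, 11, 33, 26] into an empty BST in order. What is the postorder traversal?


Root = 12; build tree by BST insertion.
Postorder traversal: [1, 11, 3, 26, 33, 21, 12]


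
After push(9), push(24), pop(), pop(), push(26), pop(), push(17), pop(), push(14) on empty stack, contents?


push(9) -> [9]
push(24) -> [9, 24]
pop() returns 24 -> [9]
pop() returns 9 -> []
push(26) -> [26]
pop() returns 26 -> []
push(17) -> [17]
pop() returns 17 -> []
push(14) -> [14]
Final stack (bottom to top): [14]


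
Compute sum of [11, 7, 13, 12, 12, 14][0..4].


Prefix sums: [0, 11, 18, 31, 43, 55, 69]
Sum[0..4] = prefix[5] - prefix[0] = 55 - 0 = 55


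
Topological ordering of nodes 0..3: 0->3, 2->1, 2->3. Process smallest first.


Kahn's algorithm, process smallest node first
Order: [0, 2, 1, 3]


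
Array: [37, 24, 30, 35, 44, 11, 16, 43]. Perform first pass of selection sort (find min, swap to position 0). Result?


After one pass: [11, 24, 30, 35, 44, 37, 16, 43]


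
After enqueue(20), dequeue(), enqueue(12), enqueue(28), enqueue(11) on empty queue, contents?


enqueue(20) -> [20]
dequeue() returns 20 -> []
enqueue(12) -> [12]
enqueue(28) -> [12, 28]
enqueue(11) -> [12, 28, 11]
Final queue (front to back): [12, 28, 11]


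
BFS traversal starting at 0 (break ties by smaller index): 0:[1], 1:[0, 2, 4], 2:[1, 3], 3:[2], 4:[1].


BFS queue: start with [0]
Visit order: [0, 1, 2, 4, 3]


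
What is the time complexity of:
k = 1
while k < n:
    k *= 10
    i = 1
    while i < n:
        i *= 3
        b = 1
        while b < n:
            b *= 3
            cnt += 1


Per nesting level: O(log n) * O(log n) * O(log n) = O((log n)^3)
Complexity: O((log n)^3)


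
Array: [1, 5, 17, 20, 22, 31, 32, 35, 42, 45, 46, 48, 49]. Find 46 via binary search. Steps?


Search for 46:
[0,12] mid=6 arr[6]=32
[7,12] mid=9 arr[9]=45
[10,12] mid=11 arr[11]=48
[10,10] mid=10 arr[10]=46
Total: 4 comparisons


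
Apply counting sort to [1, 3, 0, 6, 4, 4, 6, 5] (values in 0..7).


Count array: [1, 1, 0, 1, 2, 1, 2, 0]
Reconstruct: [0, 1, 3, 4, 4, 5, 6, 6]


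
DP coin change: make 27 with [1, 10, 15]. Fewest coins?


dp[0]=0; dp[i]=1+min(dp[i-c] for c in coins)
...dp[22]=4, dp[23]=5, dp[24]=6, dp[25]=2, dp[26]=3, dp[27]=4
Minimum coins for 27 = 4


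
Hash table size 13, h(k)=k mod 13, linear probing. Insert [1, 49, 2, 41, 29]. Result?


Insertions: 1->slot 1; 49->slot 10; 2->slot 2; 41->slot 3; 29->slot 4
Table: [None, 1, 2, 41, 29, None, None, None, None, None, 49, None, None]


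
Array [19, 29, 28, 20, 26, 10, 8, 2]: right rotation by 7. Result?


Right rotate by 7: [29, 28, 20, 26, 10, 8, 2, 19]


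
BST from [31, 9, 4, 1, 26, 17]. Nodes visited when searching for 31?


BST root = 31
Search for 31: compare at each node
Path: [31]


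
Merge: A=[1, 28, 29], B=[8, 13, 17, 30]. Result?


Compare heads, take smaller each step.
Merged: [1, 8, 13, 17, 28, 29, 30]


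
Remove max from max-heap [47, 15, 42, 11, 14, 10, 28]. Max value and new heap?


Max = 47
Replace root with last, heapify down
Resulting heap: [42, 15, 28, 11, 14, 10]


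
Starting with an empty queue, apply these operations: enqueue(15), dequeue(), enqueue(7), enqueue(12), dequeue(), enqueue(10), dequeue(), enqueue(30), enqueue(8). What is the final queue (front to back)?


enqueue(15) -> [15]
dequeue() returns 15 -> []
enqueue(7) -> [7]
enqueue(12) -> [7, 12]
dequeue() returns 7 -> [12]
enqueue(10) -> [12, 10]
dequeue() returns 12 -> [10]
enqueue(30) -> [10, 30]
enqueue(8) -> [10, 30, 8]
Final queue (front to back): [10, 30, 8]


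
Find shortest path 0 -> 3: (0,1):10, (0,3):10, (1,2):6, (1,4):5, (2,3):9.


Dijkstra from 0:
Distances: {0: 0, 1: 10, 2: 16, 3: 10, 4: 15}
Shortest distance to 3 = 10, path = [0, 3]


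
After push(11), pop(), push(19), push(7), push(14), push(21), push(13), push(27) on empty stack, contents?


push(11) -> [11]
pop() returns 11 -> []
push(19) -> [19]
push(7) -> [19, 7]
push(14) -> [19, 7, 14]
push(21) -> [19, 7, 14, 21]
push(13) -> [19, 7, 14, 21, 13]
push(27) -> [19, 7, 14, 21, 13, 27]
Final stack (bottom to top): [19, 7, 14, 21, 13, 27]


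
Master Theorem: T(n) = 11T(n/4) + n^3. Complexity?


a=11, b=4, c=3. log_4(11)=1.730 < c=3. Case 3: O(n^c) = O(n^3)
Complexity: O(n^3)


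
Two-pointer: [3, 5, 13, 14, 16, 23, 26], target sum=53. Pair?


Two pointers: lo=0, hi=6
No pair sums to 53


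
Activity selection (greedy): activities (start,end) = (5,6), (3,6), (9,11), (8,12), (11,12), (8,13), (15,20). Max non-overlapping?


Greedy: pick earliest-ending, then skip overlaps.
Selected (4 activities): [(5, 6), (9, 11), (11, 12), (15, 20)]


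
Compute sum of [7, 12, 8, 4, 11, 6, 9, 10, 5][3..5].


Prefix sums: [0, 7, 19, 27, 31, 42, 48, 57, 67, 72]
Sum[3..5] = prefix[6] - prefix[3] = 48 - 27 = 21


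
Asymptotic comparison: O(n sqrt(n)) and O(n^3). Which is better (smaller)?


n^1.5 grows slower than cubic
O(n sqrt(n)) is asymptotically smaller; O(n^3) grows faster


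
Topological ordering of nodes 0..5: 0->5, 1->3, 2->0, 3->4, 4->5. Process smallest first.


Kahn's algorithm, process smallest node first
Order: [1, 2, 0, 3, 4, 5]


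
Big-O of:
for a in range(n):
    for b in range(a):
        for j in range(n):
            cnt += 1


Per nesting level: O(n) * O(n) [triangular over a] * O(n) = O(n^3)
Complexity: O(n^3)


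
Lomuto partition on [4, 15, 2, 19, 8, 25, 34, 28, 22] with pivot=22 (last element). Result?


Elements <= 22 go left of pivot.
Result: [4, 15, 2, 19, 8, 22, 34, 28, 25], pivot at index 5


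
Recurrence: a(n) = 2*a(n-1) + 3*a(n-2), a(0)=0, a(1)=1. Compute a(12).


Build bottom-up:
...a(10)=14762, a(11)=44287, a(12)=2*44287+3*14762=132860


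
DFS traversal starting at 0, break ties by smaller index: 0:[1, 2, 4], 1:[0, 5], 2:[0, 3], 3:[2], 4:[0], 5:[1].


DFS stack-based: start with [0]
Visit order: [0, 1, 5, 2, 3, 4]


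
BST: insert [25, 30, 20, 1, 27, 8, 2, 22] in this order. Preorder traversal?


Root = 25; build tree by BST insertion.
Preorder traversal: [25, 20, 1, 8, 2, 22, 30, 27]


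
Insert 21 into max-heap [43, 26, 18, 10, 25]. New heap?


Append 21: [43, 26, 18, 10, 25, 21]
Bubble up: swap idx 5(21) with idx 2(18)
Result: [43, 26, 21, 10, 25, 18]


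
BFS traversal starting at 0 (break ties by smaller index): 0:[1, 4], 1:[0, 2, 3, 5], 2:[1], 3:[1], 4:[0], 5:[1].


BFS queue: start with [0]
Visit order: [0, 1, 4, 2, 3, 5]
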